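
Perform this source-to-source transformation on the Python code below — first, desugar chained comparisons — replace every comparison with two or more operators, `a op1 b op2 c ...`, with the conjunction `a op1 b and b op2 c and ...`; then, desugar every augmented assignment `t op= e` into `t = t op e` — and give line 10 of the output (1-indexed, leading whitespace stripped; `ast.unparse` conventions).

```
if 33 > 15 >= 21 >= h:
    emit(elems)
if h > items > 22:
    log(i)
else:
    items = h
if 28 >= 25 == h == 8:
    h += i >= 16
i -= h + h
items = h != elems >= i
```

items = h != elems and elems >= i

Transformed code:
if 33 > 15 and 15 >= 21 and (21 >= h):
    emit(elems)
if h > items and items > 22:
    log(i)
else:
    items = h
if 28 >= 25 and 25 == h and (h == 8):
    h = h + (i >= 16)
i = i - (h + h)
items = h != elems and elems >= i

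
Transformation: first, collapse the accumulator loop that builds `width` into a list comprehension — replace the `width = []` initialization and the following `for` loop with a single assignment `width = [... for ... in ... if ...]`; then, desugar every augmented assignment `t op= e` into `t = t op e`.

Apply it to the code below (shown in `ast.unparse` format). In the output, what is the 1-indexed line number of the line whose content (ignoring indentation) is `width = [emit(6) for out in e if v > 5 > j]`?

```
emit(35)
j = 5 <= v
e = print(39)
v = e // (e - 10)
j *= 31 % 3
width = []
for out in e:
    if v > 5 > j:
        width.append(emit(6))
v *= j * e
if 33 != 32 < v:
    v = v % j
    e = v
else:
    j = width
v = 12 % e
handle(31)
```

Transformed code:
emit(35)
j = 5 <= v
e = print(39)
v = e // (e - 10)
j = j * (31 % 3)
width = [emit(6) for out in e if v > 5 > j]
v = v * (j * e)
if 33 != 32 < v:
    v = v % j
    e = v
else:
    j = width
v = 12 % e
handle(31)

6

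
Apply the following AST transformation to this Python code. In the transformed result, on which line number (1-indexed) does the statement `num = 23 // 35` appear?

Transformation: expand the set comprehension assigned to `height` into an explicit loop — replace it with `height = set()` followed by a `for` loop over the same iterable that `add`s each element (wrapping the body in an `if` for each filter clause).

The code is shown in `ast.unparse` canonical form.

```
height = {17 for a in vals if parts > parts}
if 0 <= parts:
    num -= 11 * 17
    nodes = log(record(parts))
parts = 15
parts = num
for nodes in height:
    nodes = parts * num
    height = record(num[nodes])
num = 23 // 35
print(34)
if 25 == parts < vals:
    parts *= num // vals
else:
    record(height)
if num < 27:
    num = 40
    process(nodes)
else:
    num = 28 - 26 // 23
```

13

Transformed code:
height = set()
for a in vals:
    if parts > parts:
        height.add(17)
if 0 <= parts:
    num -= 11 * 17
    nodes = log(record(parts))
parts = 15
parts = num
for nodes in height:
    nodes = parts * num
    height = record(num[nodes])
num = 23 // 35
print(34)
if 25 == parts < vals:
    parts *= num // vals
else:
    record(height)
if num < 27:
    num = 40
    process(nodes)
else:
    num = 28 - 26 // 23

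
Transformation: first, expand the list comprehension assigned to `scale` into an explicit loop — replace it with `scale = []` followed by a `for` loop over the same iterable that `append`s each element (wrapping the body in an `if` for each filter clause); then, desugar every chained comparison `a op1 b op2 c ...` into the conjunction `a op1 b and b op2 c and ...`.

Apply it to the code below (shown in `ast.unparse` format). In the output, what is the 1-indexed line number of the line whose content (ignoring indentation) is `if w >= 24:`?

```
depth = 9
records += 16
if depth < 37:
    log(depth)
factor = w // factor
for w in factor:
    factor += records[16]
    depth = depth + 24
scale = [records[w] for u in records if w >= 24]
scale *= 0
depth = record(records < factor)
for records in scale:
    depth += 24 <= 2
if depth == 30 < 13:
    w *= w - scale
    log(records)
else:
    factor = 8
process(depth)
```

Transformed code:
depth = 9
records += 16
if depth < 37:
    log(depth)
factor = w // factor
for w in factor:
    factor += records[16]
    depth = depth + 24
scale = []
for u in records:
    if w >= 24:
        scale.append(records[w])
scale *= 0
depth = record(records < factor)
for records in scale:
    depth += 24 <= 2
if depth == 30 and 30 < 13:
    w *= w - scale
    log(records)
else:
    factor = 8
process(depth)

11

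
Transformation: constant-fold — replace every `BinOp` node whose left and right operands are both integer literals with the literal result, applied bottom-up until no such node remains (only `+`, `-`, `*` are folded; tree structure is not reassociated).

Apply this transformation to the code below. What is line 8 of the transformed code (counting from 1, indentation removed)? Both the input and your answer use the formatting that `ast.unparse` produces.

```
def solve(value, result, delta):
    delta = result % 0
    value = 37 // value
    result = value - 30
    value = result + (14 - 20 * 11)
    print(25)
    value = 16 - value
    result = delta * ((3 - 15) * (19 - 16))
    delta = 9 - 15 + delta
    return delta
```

Transformed code:
def solve(value, result, delta):
    delta = result % 0
    value = 37 // value
    result = value - 30
    value = result + -206
    print(25)
    value = 16 - value
    result = delta * -36
    delta = -6 + delta
    return delta

result = delta * -36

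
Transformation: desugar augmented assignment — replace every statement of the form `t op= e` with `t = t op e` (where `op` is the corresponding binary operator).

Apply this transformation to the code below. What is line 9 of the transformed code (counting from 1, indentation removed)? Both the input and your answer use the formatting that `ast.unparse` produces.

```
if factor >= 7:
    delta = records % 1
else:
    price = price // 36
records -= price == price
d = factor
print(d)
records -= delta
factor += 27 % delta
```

Transformed code:
if factor >= 7:
    delta = records % 1
else:
    price = price // 36
records = records - (price == price)
d = factor
print(d)
records = records - delta
factor = factor + 27 % delta

factor = factor + 27 % delta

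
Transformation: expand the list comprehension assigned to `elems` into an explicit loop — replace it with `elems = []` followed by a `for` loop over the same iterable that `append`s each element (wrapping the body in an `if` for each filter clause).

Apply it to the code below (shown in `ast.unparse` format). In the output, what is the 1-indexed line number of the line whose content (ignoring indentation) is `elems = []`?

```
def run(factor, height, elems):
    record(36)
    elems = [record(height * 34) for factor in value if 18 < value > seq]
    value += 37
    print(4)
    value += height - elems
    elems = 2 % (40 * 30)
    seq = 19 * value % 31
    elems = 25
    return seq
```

Transformed code:
def run(factor, height, elems):
    record(36)
    elems = []
    for factor in value:
        if 18 < value > seq:
            elems.append(record(height * 34))
    value += 37
    print(4)
    value += height - elems
    elems = 2 % (40 * 30)
    seq = 19 * value % 31
    elems = 25
    return seq

3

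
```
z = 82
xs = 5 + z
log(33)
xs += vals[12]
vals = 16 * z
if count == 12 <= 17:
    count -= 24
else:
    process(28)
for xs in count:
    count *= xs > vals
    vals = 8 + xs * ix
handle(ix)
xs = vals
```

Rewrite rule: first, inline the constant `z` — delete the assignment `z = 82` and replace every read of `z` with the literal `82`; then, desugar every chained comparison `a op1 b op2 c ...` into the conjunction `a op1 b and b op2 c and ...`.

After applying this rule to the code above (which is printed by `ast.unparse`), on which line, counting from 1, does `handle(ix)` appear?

12

Transformed code:
xs = 5 + 82
log(33)
xs += vals[12]
vals = 16 * 82
if count == 12 and 12 <= 17:
    count -= 24
else:
    process(28)
for xs in count:
    count *= xs > vals
    vals = 8 + xs * ix
handle(ix)
xs = vals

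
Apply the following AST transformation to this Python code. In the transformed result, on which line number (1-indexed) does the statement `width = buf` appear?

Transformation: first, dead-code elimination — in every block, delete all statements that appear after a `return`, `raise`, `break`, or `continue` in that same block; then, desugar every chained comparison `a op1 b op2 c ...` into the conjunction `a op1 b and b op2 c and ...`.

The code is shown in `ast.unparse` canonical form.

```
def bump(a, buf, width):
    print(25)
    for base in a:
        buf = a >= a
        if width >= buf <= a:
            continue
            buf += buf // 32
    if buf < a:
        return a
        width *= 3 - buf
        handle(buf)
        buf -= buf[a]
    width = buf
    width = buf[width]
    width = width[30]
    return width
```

Transformed code:
def bump(a, buf, width):
    print(25)
    for base in a:
        buf = a >= a
        if width >= buf and buf <= a:
            continue
    if buf < a:
        return a
    width = buf
    width = buf[width]
    width = width[30]
    return width

9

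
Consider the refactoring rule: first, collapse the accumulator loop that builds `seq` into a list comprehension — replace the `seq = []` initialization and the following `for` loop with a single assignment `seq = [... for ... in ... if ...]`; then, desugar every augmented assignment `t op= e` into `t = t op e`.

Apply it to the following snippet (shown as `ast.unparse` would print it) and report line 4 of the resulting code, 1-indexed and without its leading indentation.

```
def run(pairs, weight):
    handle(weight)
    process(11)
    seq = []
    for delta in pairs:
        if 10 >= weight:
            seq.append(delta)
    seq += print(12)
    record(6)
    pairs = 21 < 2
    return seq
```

Transformed code:
def run(pairs, weight):
    handle(weight)
    process(11)
    seq = [delta for delta in pairs if 10 >= weight]
    seq = seq + print(12)
    record(6)
    pairs = 21 < 2
    return seq

seq = [delta for delta in pairs if 10 >= weight]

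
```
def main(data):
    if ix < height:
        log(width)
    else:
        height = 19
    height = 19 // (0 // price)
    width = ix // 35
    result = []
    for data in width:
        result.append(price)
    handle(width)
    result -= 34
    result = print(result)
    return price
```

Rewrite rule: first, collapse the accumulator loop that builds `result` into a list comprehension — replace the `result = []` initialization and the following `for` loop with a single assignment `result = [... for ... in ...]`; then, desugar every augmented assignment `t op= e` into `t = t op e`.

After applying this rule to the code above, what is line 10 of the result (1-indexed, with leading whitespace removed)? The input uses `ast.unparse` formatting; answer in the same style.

Transformed code:
def main(data):
    if ix < height:
        log(width)
    else:
        height = 19
    height = 19 // (0 // price)
    width = ix // 35
    result = [price for data in width]
    handle(width)
    result = result - 34
    result = print(result)
    return price

result = result - 34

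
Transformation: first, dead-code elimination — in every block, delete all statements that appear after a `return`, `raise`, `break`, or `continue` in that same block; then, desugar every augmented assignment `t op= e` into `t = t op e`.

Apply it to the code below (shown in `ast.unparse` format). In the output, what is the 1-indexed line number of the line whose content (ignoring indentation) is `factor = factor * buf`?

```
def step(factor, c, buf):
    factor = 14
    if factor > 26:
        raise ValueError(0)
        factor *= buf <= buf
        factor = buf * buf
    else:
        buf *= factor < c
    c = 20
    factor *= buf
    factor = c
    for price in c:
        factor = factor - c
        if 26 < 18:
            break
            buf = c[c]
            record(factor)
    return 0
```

Transformed code:
def step(factor, c, buf):
    factor = 14
    if factor > 26:
        raise ValueError(0)
    else:
        buf = buf * (factor < c)
    c = 20
    factor = factor * buf
    factor = c
    for price in c:
        factor = factor - c
        if 26 < 18:
            break
    return 0

8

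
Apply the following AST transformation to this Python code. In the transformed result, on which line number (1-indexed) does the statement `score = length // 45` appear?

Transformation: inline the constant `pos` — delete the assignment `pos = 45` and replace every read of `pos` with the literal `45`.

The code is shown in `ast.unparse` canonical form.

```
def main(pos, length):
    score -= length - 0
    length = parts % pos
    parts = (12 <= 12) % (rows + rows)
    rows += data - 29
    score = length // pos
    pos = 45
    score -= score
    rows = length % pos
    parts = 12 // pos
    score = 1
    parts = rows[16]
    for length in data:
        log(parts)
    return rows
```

6

Transformed code:
def main(pos, length):
    score -= length - 0
    length = parts % 45
    parts = (12 <= 12) % (rows + rows)
    rows += data - 29
    score = length // 45
    score -= score
    rows = length % 45
    parts = 12 // 45
    score = 1
    parts = rows[16]
    for length in data:
        log(parts)
    return rows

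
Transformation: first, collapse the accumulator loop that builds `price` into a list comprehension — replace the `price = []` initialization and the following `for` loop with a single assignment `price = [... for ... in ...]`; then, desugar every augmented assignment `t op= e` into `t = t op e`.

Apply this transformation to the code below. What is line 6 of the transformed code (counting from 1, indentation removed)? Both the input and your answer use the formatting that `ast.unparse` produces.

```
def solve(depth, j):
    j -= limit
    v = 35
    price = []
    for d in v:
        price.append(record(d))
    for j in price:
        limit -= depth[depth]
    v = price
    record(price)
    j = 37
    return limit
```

limit = limit - depth[depth]

Transformed code:
def solve(depth, j):
    j = j - limit
    v = 35
    price = [record(d) for d in v]
    for j in price:
        limit = limit - depth[depth]
    v = price
    record(price)
    j = 37
    return limit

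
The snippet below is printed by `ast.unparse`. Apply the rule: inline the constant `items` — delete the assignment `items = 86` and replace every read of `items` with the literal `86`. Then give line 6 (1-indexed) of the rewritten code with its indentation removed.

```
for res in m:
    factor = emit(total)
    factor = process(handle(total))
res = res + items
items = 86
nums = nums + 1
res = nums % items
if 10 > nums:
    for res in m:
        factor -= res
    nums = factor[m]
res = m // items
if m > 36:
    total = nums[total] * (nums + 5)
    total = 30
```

res = nums % 86

Transformed code:
for res in m:
    factor = emit(total)
    factor = process(handle(total))
res = res + 86
nums = nums + 1
res = nums % 86
if 10 > nums:
    for res in m:
        factor -= res
    nums = factor[m]
res = m // 86
if m > 36:
    total = nums[total] * (nums + 5)
    total = 30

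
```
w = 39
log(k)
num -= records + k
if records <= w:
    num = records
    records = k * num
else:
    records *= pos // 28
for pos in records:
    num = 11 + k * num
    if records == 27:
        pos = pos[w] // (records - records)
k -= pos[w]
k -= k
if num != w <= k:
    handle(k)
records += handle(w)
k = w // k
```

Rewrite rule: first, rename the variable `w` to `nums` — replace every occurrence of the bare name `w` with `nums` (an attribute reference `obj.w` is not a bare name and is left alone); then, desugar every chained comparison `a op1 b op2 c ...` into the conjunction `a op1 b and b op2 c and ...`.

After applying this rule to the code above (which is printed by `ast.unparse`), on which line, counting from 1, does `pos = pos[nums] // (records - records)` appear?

12

Transformed code:
nums = 39
log(k)
num -= records + k
if records <= nums:
    num = records
    records = k * num
else:
    records *= pos // 28
for pos in records:
    num = 11 + k * num
    if records == 27:
        pos = pos[nums] // (records - records)
k -= pos[nums]
k -= k
if num != nums and nums <= k:
    handle(k)
records += handle(nums)
k = nums // k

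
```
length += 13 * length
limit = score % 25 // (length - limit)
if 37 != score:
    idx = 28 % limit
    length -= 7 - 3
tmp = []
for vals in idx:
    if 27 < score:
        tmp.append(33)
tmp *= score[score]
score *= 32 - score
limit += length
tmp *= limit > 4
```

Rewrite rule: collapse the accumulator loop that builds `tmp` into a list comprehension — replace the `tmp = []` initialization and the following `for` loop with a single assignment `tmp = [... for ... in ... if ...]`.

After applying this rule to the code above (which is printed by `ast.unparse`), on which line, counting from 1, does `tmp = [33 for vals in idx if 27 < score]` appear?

Transformed code:
length += 13 * length
limit = score % 25 // (length - limit)
if 37 != score:
    idx = 28 % limit
    length -= 7 - 3
tmp = [33 for vals in idx if 27 < score]
tmp *= score[score]
score *= 32 - score
limit += length
tmp *= limit > 4

6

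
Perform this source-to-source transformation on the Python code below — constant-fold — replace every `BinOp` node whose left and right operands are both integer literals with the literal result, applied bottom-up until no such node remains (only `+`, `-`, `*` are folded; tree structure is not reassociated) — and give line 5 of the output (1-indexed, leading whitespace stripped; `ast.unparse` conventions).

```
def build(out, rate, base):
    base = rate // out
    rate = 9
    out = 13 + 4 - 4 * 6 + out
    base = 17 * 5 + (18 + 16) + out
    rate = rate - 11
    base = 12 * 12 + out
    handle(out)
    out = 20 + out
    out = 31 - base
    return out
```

Transformed code:
def build(out, rate, base):
    base = rate // out
    rate = 9
    out = -7 + out
    base = 119 + out
    rate = rate - 11
    base = 144 + out
    handle(out)
    out = 20 + out
    out = 31 - base
    return out

base = 119 + out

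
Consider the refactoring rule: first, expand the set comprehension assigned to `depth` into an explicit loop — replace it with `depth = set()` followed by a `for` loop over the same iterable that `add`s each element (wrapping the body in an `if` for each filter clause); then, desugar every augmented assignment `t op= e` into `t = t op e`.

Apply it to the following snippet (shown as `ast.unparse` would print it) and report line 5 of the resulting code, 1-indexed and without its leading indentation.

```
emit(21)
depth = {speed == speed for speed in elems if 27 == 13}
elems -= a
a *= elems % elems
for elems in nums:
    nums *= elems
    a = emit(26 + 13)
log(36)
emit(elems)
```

depth.add(speed == speed)

Transformed code:
emit(21)
depth = set()
for speed in elems:
    if 27 == 13:
        depth.add(speed == speed)
elems = elems - a
a = a * (elems % elems)
for elems in nums:
    nums = nums * elems
    a = emit(26 + 13)
log(36)
emit(elems)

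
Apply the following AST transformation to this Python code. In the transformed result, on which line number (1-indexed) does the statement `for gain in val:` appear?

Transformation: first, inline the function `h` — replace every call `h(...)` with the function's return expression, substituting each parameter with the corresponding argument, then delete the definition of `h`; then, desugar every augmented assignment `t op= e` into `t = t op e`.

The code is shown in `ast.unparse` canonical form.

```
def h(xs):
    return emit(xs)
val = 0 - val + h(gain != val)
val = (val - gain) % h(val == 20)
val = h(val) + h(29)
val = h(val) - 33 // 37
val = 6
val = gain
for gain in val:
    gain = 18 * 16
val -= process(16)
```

7

Transformed code:
val = 0 - val + emit(gain != val)
val = (val - gain) % emit(val == 20)
val = emit(val) + emit(29)
val = emit(val) - 33 // 37
val = 6
val = gain
for gain in val:
    gain = 18 * 16
val = val - process(16)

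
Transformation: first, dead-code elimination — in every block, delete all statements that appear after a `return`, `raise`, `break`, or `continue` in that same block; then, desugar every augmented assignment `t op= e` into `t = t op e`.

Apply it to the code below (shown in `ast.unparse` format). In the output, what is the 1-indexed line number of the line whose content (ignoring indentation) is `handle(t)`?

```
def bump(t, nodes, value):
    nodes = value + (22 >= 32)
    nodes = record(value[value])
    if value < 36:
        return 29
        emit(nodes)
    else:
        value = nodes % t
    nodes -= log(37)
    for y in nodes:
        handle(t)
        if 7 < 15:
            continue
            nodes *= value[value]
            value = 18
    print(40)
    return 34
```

10

Transformed code:
def bump(t, nodes, value):
    nodes = value + (22 >= 32)
    nodes = record(value[value])
    if value < 36:
        return 29
    else:
        value = nodes % t
    nodes = nodes - log(37)
    for y in nodes:
        handle(t)
        if 7 < 15:
            continue
    print(40)
    return 34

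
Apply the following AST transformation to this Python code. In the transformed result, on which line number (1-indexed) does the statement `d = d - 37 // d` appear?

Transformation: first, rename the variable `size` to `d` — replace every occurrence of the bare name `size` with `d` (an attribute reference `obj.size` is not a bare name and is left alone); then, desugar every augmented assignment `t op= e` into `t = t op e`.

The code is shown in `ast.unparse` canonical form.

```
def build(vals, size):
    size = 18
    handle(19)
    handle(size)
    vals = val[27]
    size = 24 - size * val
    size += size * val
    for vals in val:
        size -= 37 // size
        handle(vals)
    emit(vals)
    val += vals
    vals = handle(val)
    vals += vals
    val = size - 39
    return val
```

Transformed code:
def build(vals, d):
    d = 18
    handle(19)
    handle(d)
    vals = val[27]
    d = 24 - d * val
    d = d + d * val
    for vals in val:
        d = d - 37 // d
        handle(vals)
    emit(vals)
    val = val + vals
    vals = handle(val)
    vals = vals + vals
    val = d - 39
    return val

9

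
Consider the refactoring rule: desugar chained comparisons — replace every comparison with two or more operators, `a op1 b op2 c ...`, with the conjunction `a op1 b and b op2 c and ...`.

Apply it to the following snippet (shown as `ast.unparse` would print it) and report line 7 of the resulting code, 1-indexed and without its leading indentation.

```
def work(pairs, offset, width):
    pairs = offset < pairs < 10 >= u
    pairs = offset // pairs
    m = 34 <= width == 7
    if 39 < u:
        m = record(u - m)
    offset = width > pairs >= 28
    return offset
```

offset = width > pairs and pairs >= 28

Transformed code:
def work(pairs, offset, width):
    pairs = offset < pairs and pairs < 10 and (10 >= u)
    pairs = offset // pairs
    m = 34 <= width and width == 7
    if 39 < u:
        m = record(u - m)
    offset = width > pairs and pairs >= 28
    return offset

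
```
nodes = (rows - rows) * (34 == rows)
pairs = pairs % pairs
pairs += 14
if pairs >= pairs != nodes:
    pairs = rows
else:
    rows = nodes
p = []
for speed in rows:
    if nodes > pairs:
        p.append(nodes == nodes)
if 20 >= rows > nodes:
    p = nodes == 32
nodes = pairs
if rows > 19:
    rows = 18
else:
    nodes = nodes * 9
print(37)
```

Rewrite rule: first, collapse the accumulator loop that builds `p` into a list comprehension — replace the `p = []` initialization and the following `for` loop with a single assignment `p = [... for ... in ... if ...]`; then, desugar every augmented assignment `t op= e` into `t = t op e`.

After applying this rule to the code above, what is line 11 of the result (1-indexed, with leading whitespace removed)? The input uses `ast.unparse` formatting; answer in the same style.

Transformed code:
nodes = (rows - rows) * (34 == rows)
pairs = pairs % pairs
pairs = pairs + 14
if pairs >= pairs != nodes:
    pairs = rows
else:
    rows = nodes
p = [nodes == nodes for speed in rows if nodes > pairs]
if 20 >= rows > nodes:
    p = nodes == 32
nodes = pairs
if rows > 19:
    rows = 18
else:
    nodes = nodes * 9
print(37)

nodes = pairs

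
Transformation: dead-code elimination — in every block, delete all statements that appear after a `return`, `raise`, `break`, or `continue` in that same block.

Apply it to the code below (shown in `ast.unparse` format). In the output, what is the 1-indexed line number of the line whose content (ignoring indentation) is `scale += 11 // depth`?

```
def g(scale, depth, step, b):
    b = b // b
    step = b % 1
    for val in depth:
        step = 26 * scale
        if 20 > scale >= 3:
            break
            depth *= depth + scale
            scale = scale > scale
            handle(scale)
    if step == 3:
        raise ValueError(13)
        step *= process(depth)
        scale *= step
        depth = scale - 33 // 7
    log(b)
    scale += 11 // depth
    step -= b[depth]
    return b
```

11

Transformed code:
def g(scale, depth, step, b):
    b = b // b
    step = b % 1
    for val in depth:
        step = 26 * scale
        if 20 > scale >= 3:
            break
    if step == 3:
        raise ValueError(13)
    log(b)
    scale += 11 // depth
    step -= b[depth]
    return b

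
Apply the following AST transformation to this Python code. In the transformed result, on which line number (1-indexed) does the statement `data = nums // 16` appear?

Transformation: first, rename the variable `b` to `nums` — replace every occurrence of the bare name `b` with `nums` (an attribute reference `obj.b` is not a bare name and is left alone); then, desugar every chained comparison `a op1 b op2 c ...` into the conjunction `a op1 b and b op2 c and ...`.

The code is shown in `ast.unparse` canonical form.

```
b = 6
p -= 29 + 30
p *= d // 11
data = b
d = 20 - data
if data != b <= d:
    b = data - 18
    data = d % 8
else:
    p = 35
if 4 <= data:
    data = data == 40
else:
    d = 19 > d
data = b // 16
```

15

Transformed code:
nums = 6
p -= 29 + 30
p *= d // 11
data = nums
d = 20 - data
if data != nums and nums <= d:
    nums = data - 18
    data = d % 8
else:
    p = 35
if 4 <= data:
    data = data == 40
else:
    d = 19 > d
data = nums // 16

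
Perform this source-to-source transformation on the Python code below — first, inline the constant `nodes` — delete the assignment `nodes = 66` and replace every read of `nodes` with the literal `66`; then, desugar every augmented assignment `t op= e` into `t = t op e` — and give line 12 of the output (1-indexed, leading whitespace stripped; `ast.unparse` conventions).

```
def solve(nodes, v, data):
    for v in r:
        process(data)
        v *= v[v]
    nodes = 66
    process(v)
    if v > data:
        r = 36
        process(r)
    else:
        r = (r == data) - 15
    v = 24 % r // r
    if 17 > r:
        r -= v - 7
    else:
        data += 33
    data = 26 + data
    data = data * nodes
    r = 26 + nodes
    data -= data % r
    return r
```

Transformed code:
def solve(nodes, v, data):
    for v in r:
        process(data)
        v = v * v[v]
    process(v)
    if v > data:
        r = 36
        process(r)
    else:
        r = (r == data) - 15
    v = 24 % r // r
    if 17 > r:
        r = r - (v - 7)
    else:
        data = data + 33
    data = 26 + data
    data = data * 66
    r = 26 + 66
    data = data - data % r
    return r

if 17 > r:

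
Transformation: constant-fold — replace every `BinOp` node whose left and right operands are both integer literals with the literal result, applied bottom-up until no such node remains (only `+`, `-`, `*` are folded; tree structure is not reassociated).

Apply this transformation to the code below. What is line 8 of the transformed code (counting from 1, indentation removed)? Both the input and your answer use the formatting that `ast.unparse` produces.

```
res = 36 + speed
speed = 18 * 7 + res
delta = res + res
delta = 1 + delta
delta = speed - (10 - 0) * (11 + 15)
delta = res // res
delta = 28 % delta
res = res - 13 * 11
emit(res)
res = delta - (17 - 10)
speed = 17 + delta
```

res = res - 143

Transformed code:
res = 36 + speed
speed = 126 + res
delta = res + res
delta = 1 + delta
delta = speed - 260
delta = res // res
delta = 28 % delta
res = res - 143
emit(res)
res = delta - 7
speed = 17 + delta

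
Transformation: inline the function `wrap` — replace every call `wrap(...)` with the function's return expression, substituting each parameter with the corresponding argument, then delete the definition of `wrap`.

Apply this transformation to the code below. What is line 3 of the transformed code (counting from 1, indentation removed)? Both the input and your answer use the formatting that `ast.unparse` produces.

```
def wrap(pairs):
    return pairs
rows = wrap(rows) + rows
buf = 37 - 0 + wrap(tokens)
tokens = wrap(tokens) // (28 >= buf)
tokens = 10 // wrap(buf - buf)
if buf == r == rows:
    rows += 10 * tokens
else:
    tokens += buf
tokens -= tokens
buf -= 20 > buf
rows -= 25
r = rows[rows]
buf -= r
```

Transformed code:
rows = rows + rows
buf = 37 - 0 + tokens
tokens = tokens // (28 >= buf)
tokens = 10 // (buf - buf)
if buf == r == rows:
    rows += 10 * tokens
else:
    tokens += buf
tokens -= tokens
buf -= 20 > buf
rows -= 25
r = rows[rows]
buf -= r

tokens = tokens // (28 >= buf)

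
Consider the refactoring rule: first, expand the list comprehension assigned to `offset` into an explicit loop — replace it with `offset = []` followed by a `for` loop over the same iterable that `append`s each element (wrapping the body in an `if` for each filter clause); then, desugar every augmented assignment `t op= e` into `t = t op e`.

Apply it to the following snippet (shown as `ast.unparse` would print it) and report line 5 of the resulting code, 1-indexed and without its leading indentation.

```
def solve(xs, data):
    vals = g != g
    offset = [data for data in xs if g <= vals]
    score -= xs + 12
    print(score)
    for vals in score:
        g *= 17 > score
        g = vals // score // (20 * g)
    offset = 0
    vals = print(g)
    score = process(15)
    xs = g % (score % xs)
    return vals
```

if g <= vals:

Transformed code:
def solve(xs, data):
    vals = g != g
    offset = []
    for data in xs:
        if g <= vals:
            offset.append(data)
    score = score - (xs + 12)
    print(score)
    for vals in score:
        g = g * (17 > score)
        g = vals // score // (20 * g)
    offset = 0
    vals = print(g)
    score = process(15)
    xs = g % (score % xs)
    return vals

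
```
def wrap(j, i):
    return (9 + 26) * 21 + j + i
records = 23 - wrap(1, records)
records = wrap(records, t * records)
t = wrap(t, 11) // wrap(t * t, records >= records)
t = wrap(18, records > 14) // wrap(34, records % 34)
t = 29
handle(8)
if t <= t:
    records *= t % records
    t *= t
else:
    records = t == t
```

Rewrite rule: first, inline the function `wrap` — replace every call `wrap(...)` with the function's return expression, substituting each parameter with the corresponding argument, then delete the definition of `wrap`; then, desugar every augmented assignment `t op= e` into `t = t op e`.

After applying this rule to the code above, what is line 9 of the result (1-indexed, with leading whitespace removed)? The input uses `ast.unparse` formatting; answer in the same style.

Transformed code:
records = 23 - ((9 + 26) * 21 + 1 + records)
records = (9 + 26) * 21 + records + t * records
t = ((9 + 26) * 21 + t + 11) // ((9 + 26) * 21 + t * t + (records >= records))
t = ((9 + 26) * 21 + 18 + (records > 14)) // ((9 + 26) * 21 + 34 + records % 34)
t = 29
handle(8)
if t <= t:
    records = records * (t % records)
    t = t * t
else:
    records = t == t

t = t * t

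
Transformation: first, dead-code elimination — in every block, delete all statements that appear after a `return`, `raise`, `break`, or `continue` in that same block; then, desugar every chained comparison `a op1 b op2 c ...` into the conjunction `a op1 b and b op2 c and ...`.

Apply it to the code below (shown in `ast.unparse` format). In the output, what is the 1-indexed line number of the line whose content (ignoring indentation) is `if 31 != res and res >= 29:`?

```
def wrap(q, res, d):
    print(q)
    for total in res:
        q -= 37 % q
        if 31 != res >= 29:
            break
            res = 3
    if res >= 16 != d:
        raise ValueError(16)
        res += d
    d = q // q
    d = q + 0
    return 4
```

Transformed code:
def wrap(q, res, d):
    print(q)
    for total in res:
        q -= 37 % q
        if 31 != res and res >= 29:
            break
    if res >= 16 and 16 != d:
        raise ValueError(16)
    d = q // q
    d = q + 0
    return 4

5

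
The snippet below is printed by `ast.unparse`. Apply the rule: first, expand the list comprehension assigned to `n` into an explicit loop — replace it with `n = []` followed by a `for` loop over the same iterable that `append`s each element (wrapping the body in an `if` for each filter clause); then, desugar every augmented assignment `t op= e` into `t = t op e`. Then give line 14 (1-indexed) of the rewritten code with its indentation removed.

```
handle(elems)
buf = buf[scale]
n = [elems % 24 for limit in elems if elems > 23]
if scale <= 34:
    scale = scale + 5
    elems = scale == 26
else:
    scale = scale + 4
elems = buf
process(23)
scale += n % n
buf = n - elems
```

Transformed code:
handle(elems)
buf = buf[scale]
n = []
for limit in elems:
    if elems > 23:
        n.append(elems % 24)
if scale <= 34:
    scale = scale + 5
    elems = scale == 26
else:
    scale = scale + 4
elems = buf
process(23)
scale = scale + n % n
buf = n - elems

scale = scale + n % n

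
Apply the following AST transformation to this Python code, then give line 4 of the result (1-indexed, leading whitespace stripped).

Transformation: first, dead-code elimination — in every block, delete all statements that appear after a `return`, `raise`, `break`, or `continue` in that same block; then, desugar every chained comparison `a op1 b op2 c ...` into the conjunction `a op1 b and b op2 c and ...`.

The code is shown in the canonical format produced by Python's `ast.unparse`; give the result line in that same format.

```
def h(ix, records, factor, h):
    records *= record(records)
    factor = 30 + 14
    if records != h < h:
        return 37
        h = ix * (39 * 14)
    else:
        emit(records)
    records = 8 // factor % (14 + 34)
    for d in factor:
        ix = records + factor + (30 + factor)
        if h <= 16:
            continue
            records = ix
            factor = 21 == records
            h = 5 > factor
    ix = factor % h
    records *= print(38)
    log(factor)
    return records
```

Transformed code:
def h(ix, records, factor, h):
    records *= record(records)
    factor = 30 + 14
    if records != h and h < h:
        return 37
    else:
        emit(records)
    records = 8 // factor % (14 + 34)
    for d in factor:
        ix = records + factor + (30 + factor)
        if h <= 16:
            continue
    ix = factor % h
    records *= print(38)
    log(factor)
    return records

if records != h and h < h:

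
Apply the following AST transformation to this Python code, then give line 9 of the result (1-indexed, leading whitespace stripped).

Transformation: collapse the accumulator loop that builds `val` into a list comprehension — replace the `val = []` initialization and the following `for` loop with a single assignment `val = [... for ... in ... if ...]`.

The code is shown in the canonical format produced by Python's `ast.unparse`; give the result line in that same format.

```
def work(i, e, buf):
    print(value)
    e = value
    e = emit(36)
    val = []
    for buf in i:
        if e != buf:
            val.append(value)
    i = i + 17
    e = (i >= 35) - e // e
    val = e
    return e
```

Transformed code:
def work(i, e, buf):
    print(value)
    e = value
    e = emit(36)
    val = [value for buf in i if e != buf]
    i = i + 17
    e = (i >= 35) - e // e
    val = e
    return e

return e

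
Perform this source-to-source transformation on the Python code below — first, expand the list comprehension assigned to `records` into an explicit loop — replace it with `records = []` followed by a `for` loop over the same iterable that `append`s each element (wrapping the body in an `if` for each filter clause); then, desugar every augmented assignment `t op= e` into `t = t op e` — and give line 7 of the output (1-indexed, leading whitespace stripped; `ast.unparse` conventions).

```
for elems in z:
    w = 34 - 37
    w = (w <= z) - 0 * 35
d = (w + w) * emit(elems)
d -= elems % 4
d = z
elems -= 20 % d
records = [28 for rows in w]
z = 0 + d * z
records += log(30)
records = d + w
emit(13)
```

elems = elems - 20 % d

Transformed code:
for elems in z:
    w = 34 - 37
    w = (w <= z) - 0 * 35
d = (w + w) * emit(elems)
d = d - elems % 4
d = z
elems = elems - 20 % d
records = []
for rows in w:
    records.append(28)
z = 0 + d * z
records = records + log(30)
records = d + w
emit(13)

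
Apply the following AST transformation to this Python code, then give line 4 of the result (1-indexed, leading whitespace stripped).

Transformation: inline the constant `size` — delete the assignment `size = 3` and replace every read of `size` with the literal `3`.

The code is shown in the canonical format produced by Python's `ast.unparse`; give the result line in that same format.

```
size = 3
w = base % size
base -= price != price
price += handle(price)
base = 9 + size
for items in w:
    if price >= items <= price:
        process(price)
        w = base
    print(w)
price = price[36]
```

Transformed code:
w = base % 3
base -= price != price
price += handle(price)
base = 9 + 3
for items in w:
    if price >= items <= price:
        process(price)
        w = base
    print(w)
price = price[36]

base = 9 + 3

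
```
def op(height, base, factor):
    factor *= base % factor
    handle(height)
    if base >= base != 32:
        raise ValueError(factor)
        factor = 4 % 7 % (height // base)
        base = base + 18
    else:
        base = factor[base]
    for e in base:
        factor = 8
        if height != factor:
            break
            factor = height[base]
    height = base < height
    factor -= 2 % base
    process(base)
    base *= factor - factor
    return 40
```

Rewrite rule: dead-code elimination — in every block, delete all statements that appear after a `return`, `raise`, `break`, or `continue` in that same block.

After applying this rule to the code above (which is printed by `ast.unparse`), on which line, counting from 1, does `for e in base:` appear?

Transformed code:
def op(height, base, factor):
    factor *= base % factor
    handle(height)
    if base >= base != 32:
        raise ValueError(factor)
    else:
        base = factor[base]
    for e in base:
        factor = 8
        if height != factor:
            break
    height = base < height
    factor -= 2 % base
    process(base)
    base *= factor - factor
    return 40

8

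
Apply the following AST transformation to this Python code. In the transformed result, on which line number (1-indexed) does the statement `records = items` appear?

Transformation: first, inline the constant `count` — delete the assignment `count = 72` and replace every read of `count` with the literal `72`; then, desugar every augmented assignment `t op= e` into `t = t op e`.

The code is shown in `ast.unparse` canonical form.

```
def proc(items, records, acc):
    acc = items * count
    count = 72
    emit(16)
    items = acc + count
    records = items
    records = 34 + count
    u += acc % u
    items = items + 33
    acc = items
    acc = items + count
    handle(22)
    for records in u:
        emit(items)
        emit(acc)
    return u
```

5

Transformed code:
def proc(items, records, acc):
    acc = items * 72
    emit(16)
    items = acc + 72
    records = items
    records = 34 + 72
    u = u + acc % u
    items = items + 33
    acc = items
    acc = items + 72
    handle(22)
    for records in u:
        emit(items)
        emit(acc)
    return u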